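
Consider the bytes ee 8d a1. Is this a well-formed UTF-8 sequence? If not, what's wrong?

Leading byte 0xEE = 11101110 → 3-byte form.
Continuation bytes 0x8D=10001101, 0xA1=10100001 all match 10xxxxxx.
Decoded value 0xE361 is ≥ 0x800 (shortest form) and not a surrogate.

valid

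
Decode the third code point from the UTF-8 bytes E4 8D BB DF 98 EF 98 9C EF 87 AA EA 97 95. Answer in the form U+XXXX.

Offset 0: leading byte 0xE4 = 11100100 → 3-byte char #1 = E4 8D BB.
Offset 3: leading byte 0xDF = 11011111 → 2-byte char #2 = DF 98.
Offset 5: leading byte 0xEF = 11101111 → 3-byte char #3 = EF 98 9C.
Leading byte 0xEF = 11101111 matches 1110xxxx → 3-byte sequence.
Byte 1: 0xEF = 11101111, payload 1111 (4 bits).
Byte 2: 0x98 = 10011000 (10xxxxxx ✓), payload 011000.
Byte 3: 0x9C = 10011100 (10xxxxxx ✓), payload 011100.
Concatenate: 1111011000011100 = 0xF61C (16 bits → U+F61C).

U+F61C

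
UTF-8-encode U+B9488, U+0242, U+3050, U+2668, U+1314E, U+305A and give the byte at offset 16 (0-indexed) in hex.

U+B9488 → 4-byte form F2 B9 92 88 at offsets 0–3.
U+0242 → 2-byte form C9 82 at offsets 4–5.
U+3050 → 3-byte form E3 81 90 at offsets 6–8.
U+2668 → 3-byte form E2 99 A8 at offsets 9–11.
U+1314E → 4-byte form F0 93 85 8E at offsets 12–15.
U+305A → 3-byte form E3 81 9A at offsets 16–18.
Offset 16 falls in char 6's range; it's byte 1 of E3 81 9A = 0xE3.

0xE3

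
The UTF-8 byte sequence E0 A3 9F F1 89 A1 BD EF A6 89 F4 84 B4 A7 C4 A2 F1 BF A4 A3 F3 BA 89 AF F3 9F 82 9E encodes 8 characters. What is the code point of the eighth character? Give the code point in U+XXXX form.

U+DF09E

Offset 0: leading byte 0xE0 = 11100000 → 3-byte char #1 = E0 A3 9F.
Offset 3: leading byte 0xF1 = 11110001 → 4-byte char #2 = F1 89 A1 BD.
Offset 7: leading byte 0xEF = 11101111 → 3-byte char #3 = EF A6 89.
Offset 10: leading byte 0xF4 = 11110100 → 4-byte char #4 = F4 84 B4 A7.
Offset 14: leading byte 0xC4 = 11000100 → 2-byte char #5 = C4 A2.
Offset 16: leading byte 0xF1 = 11110001 → 4-byte char #6 = F1 BF A4 A3.
Offset 20: leading byte 0xF3 = 11110011 → 4-byte char #7 = F3 BA 89 AF.
Offset 24: leading byte 0xF3 = 11110011 → 4-byte char #8 = F3 9F 82 9E.
Leading byte 0xF3 = 11110011 matches 11110xxx → 4-byte sequence.
Byte 1: 0xF3 = 11110011, payload 011 (3 bits).
Byte 2: 0x9F = 10011111 (10xxxxxx ✓), payload 011111.
Byte 3: 0x82 = 10000010 (10xxxxxx ✓), payload 000010.
Byte 4: 0x9E = 10011110 (10xxxxxx ✓), payload 011110.
Concatenate: 011011111000010011110 = 0xDF09E (21 bits → U+DF09E).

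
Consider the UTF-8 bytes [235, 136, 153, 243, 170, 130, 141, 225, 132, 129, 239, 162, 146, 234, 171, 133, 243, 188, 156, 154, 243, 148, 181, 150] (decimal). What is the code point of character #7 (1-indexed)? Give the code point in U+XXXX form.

Offset 0: leading byte 0xEB = 11101011 → 3-byte char #1 = EB 88 99.
Offset 3: leading byte 0xF3 = 11110011 → 4-byte char #2 = F3 AA 82 8D.
Offset 7: leading byte 0xE1 = 11100001 → 3-byte char #3 = E1 84 81.
Offset 10: leading byte 0xEF = 11101111 → 3-byte char #4 = EF A2 92.
Offset 13: leading byte 0xEA = 11101010 → 3-byte char #5 = EA AB 85.
Offset 16: leading byte 0xF3 = 11110011 → 4-byte char #6 = F3 BC 9C 9A.
Offset 20: leading byte 0xF3 = 11110011 → 4-byte char #7 = F3 94 B5 96.
Leading byte 0xF3 = 11110011 matches 11110xxx → 4-byte sequence.
Byte 1: 0xF3 = 11110011, payload 011 (3 bits).
Byte 2: 0x94 = 10010100 (10xxxxxx ✓), payload 010100.
Byte 3: 0xB5 = 10110101 (10xxxxxx ✓), payload 110101.
Byte 4: 0x96 = 10010110 (10xxxxxx ✓), payload 010110.
Concatenate: 011010100110101010110 = 0xD4D56 (21 bits → U+D4D56).

U+D4D56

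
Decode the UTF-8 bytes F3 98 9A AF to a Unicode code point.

Leading byte 0xF3 = 11110011 matches 11110xxx → 4-byte sequence.
Byte 1: 0xF3 = 11110011, payload 011 (3 bits).
Byte 2: 0x98 = 10011000 (10xxxxxx ✓), payload 011000.
Byte 3: 0x9A = 10011010 (10xxxxxx ✓), payload 011010.
Byte 4: 0xAF = 10101111 (10xxxxxx ✓), payload 101111.
Concatenate: 011011000011010101111 = 0xD86AF (21 bits → U+D86AF).

U+D86AF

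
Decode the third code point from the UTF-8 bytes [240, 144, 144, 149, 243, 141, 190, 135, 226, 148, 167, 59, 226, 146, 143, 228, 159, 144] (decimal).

U+2527

Offset 0: leading byte 0xF0 = 11110000 → 4-byte char #1 = F0 90 90 95.
Offset 4: leading byte 0xF3 = 11110011 → 4-byte char #2 = F3 8D BE 87.
Offset 8: leading byte 0xE2 = 11100010 → 3-byte char #3 = E2 94 A7.
Leading byte 0xE2 = 11100010 matches 1110xxxx → 3-byte sequence.
Byte 1: 0xE2 = 11100010, payload 0010 (4 bits).
Byte 2: 0x94 = 10010100 (10xxxxxx ✓), payload 010100.
Byte 3: 0xA7 = 10100111 (10xxxxxx ✓), payload 100111.
Concatenate: 0010010100100111 = 0x2527 (16 bits → U+2527).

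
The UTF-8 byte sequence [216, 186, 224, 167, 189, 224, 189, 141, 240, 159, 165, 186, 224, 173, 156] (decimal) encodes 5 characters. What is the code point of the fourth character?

U+1F97A

Offset 0: leading byte 0xD8 = 11011000 → 2-byte char #1 = D8 BA.
Offset 2: leading byte 0xE0 = 11100000 → 3-byte char #2 = E0 A7 BD.
Offset 5: leading byte 0xE0 = 11100000 → 3-byte char #3 = E0 BD 8D.
Offset 8: leading byte 0xF0 = 11110000 → 4-byte char #4 = F0 9F A5 BA.
Leading byte 0xF0 = 11110000 matches 11110xxx → 4-byte sequence.
Byte 1: 0xF0 = 11110000, payload 000 (3 bits).
Byte 2: 0x9F = 10011111 (10xxxxxx ✓), payload 011111.
Byte 3: 0xA5 = 10100101 (10xxxxxx ✓), payload 100101.
Byte 4: 0xBA = 10111010 (10xxxxxx ✓), payload 111010.
Concatenate: 000011111100101111010 = 0x1F97A (21 bits → U+1F97A).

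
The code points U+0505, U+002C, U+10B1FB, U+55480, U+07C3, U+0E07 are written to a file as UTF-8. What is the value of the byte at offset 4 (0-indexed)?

0x8B

U+0505 → 2-byte form D4 85 at offsets 0–1.
U+002C → 1-byte form 2C at offsets 2–2.
U+10B1FB → 4-byte form F4 8B 87 BB at offsets 3–6.
Offset 4 falls in char 3's range; it's byte 2 of F4 8B 87 BB = 0x8B.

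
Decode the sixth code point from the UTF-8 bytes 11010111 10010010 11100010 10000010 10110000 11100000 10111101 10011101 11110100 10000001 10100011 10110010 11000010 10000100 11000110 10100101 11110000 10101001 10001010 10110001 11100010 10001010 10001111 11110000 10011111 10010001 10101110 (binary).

Offset 0: leading byte 0xD7 = 11010111 → 2-byte char #1 = D7 92.
Offset 2: leading byte 0xE2 = 11100010 → 3-byte char #2 = E2 82 B0.
Offset 5: leading byte 0xE0 = 11100000 → 3-byte char #3 = E0 BD 9D.
Offset 8: leading byte 0xF4 = 11110100 → 4-byte char #4 = F4 81 A3 B2.
Offset 12: leading byte 0xC2 = 11000010 → 2-byte char #5 = C2 84.
Offset 14: leading byte 0xC6 = 11000110 → 2-byte char #6 = C6 A5.
Leading byte 0xC6 = 11000110 matches 110xxxxx → 2-byte sequence.
Byte 1: 0xC6 = 11000110, payload 00110 (5 bits).
Byte 2: 0xA5 = 10100101 (10xxxxxx ✓), payload 100101.
Concatenate: 00110100101 = 0x1A5 (11 bits → U+01A5).

U+01A5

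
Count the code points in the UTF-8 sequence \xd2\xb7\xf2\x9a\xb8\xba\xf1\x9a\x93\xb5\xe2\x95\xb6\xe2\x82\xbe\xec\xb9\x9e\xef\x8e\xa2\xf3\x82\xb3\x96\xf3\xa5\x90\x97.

9

Byte at offset 0: 0xD2 = 11010010 → 2-byte char (#1). Advance 2.
Byte at offset 2: 0xF2 = 11110010 → 4-byte char (#2). Advance 4.
Byte at offset 6: 0xF1 = 11110001 → 4-byte char (#3). Advance 4.
Byte at offset 10: 0xE2 = 11100010 → 3-byte char (#4). Advance 3.
Byte at offset 13: 0xE2 = 11100010 → 3-byte char (#5). Advance 3.
Byte at offset 16: 0xEC = 11101100 → 3-byte char (#6). Advance 3.
Byte at offset 19: 0xEF = 11101111 → 3-byte char (#7). Advance 3.
Byte at offset 22: 0xF3 = 11110011 → 4-byte char (#8). Advance 4.
Byte at offset 26: 0xF3 = 11110011 → 4-byte char (#9). Advance 4.
Reached end at offset 30 after 9 code points.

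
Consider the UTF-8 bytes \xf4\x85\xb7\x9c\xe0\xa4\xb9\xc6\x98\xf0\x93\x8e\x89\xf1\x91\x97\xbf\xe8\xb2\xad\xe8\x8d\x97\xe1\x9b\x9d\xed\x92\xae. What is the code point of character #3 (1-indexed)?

Offset 0: leading byte 0xF4 = 11110100 → 4-byte char #1 = F4 85 B7 9C.
Offset 4: leading byte 0xE0 = 11100000 → 3-byte char #2 = E0 A4 B9.
Offset 7: leading byte 0xC6 = 11000110 → 2-byte char #3 = C6 98.
Leading byte 0xC6 = 11000110 matches 110xxxxx → 2-byte sequence.
Byte 1: 0xC6 = 11000110, payload 00110 (5 bits).
Byte 2: 0x98 = 10011000 (10xxxxxx ✓), payload 011000.
Concatenate: 00110011000 = 0x198 (11 bits → U+0198).

U+0198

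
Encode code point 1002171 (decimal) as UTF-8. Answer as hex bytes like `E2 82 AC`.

U+F4ABB = 0xF4ABB = 1002171 decimal. In range U+10000–U+10FFFF → 4-byte form: 11110xxx 10xxxxxx 10xxxxxx 10xxxxxx.
Binary (21 bits): 011110100101010111011.
Split 3+6+6+6: 011 | 110100 | 101010 | 111011.
Byte 1: 11110011 = 0xF3.
Byte 2: 10110100 = 0xB4.
Byte 3: 10101010 = 0xAA.
Byte 4: 10111011 = 0xBB.

F3 B4 AA BB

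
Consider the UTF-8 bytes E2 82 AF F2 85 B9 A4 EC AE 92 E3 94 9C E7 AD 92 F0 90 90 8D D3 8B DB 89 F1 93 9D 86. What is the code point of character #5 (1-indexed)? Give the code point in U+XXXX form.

U+7B52

Offset 0: leading byte 0xE2 = 11100010 → 3-byte char #1 = E2 82 AF.
Offset 3: leading byte 0xF2 = 11110010 → 4-byte char #2 = F2 85 B9 A4.
Offset 7: leading byte 0xEC = 11101100 → 3-byte char #3 = EC AE 92.
Offset 10: leading byte 0xE3 = 11100011 → 3-byte char #4 = E3 94 9C.
Offset 13: leading byte 0xE7 = 11100111 → 3-byte char #5 = E7 AD 92.
Leading byte 0xE7 = 11100111 matches 1110xxxx → 3-byte sequence.
Byte 1: 0xE7 = 11100111, payload 0111 (4 bits).
Byte 2: 0xAD = 10101101 (10xxxxxx ✓), payload 101101.
Byte 3: 0x92 = 10010010 (10xxxxxx ✓), payload 010010.
Concatenate: 0111101101010010 = 0x7B52 (16 bits → U+7B52).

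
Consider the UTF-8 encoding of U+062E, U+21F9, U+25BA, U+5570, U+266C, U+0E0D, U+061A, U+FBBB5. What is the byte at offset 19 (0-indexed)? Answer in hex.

U+062E → 2-byte form D8 AE at offsets 0–1.
U+21F9 → 3-byte form E2 87 B9 at offsets 2–4.
U+25BA → 3-byte form E2 96 BA at offsets 5–7.
U+5570 → 3-byte form E5 95 B0 at offsets 8–10.
U+266C → 3-byte form E2 99 AC at offsets 11–13.
U+0E0D → 3-byte form E0 B8 8D at offsets 14–16.
U+061A → 2-byte form D8 9A at offsets 17–18.
U+FBBB5 → 4-byte form F3 BB AE B5 at offsets 19–22.
Offset 19 falls in char 8's range; it's byte 1 of F3 BB AE B5 = 0xF3.

0xF3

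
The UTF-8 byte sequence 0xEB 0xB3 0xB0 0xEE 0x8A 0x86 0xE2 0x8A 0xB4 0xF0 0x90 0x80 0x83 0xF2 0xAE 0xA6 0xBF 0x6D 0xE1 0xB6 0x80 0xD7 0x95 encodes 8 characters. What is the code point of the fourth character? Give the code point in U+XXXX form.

Offset 0: leading byte 0xEB = 11101011 → 3-byte char #1 = EB B3 B0.
Offset 3: leading byte 0xEE = 11101110 → 3-byte char #2 = EE 8A 86.
Offset 6: leading byte 0xE2 = 11100010 → 3-byte char #3 = E2 8A B4.
Offset 9: leading byte 0xF0 = 11110000 → 4-byte char #4 = F0 90 80 83.
Leading byte 0xF0 = 11110000 matches 11110xxx → 4-byte sequence.
Byte 1: 0xF0 = 11110000, payload 000 (3 bits).
Byte 2: 0x90 = 10010000 (10xxxxxx ✓), payload 010000.
Byte 3: 0x80 = 10000000 (10xxxxxx ✓), payload 000000.
Byte 4: 0x83 = 10000011 (10xxxxxx ✓), payload 000011.
Concatenate: 000010000000000000011 = 0x10003 (21 bits → U+10003).

U+10003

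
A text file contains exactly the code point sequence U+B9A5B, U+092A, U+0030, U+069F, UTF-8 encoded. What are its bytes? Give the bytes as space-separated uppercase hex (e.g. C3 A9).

F2 B9 A9 9B E0 A4 AA 30 DA 9F

U+B9A5B: 4-byte form → F2 B9 A9 9B.
U+092A: 3-byte form → E0 A4 AA.
U+0030: 1-byte form → 30.
U+069F: 2-byte form → DA 9F.
Concatenated (10 bytes): F2 B9 A9 9B E0 A4 AA 30 DA 9F.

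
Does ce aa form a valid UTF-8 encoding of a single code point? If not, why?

Leading byte 0xCE = 11001110 → 2-byte form.
Continuation bytes 0xAA=10101010 all match 10xxxxxx.
Decoded value 0x3AA is ≥ 0x80 (shortest form) and not a surrogate.

valid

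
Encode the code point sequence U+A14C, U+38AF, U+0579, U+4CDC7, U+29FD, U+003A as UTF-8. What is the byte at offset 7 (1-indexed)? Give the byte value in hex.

0xD5

1-indexed offset 7 is 0-indexed offset 6.
U+A14C → 3-byte form EA 85 8C at offsets 0–2.
U+38AF → 3-byte form E3 A2 AF at offsets 3–5.
U+0579 → 2-byte form D5 B9 at offsets 6–7.
Offset 6 falls in char 3's range; it's byte 1 of D5 B9 = 0xD5.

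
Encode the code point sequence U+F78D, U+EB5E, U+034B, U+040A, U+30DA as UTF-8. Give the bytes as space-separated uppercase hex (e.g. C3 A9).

EF 9E 8D EE AD 9E CD 8B D0 8A E3 83 9A

U+F78D: 3-byte form → EF 9E 8D.
U+EB5E: 3-byte form → EE AD 9E.
U+034B: 2-byte form → CD 8B.
U+040A: 2-byte form → D0 8A.
U+30DA: 3-byte form → E3 83 9A.
Concatenated (13 bytes): EF 9E 8D EE AD 9E CD 8B D0 8A E3 83 9A.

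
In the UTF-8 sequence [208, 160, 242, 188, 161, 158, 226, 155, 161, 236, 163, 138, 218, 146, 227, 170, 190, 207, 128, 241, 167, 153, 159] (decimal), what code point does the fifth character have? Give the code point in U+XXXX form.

U+0692

Offset 0: leading byte 0xD0 = 11010000 → 2-byte char #1 = D0 A0.
Offset 2: leading byte 0xF2 = 11110010 → 4-byte char #2 = F2 BC A1 9E.
Offset 6: leading byte 0xE2 = 11100010 → 3-byte char #3 = E2 9B A1.
Offset 9: leading byte 0xEC = 11101100 → 3-byte char #4 = EC A3 8A.
Offset 12: leading byte 0xDA = 11011010 → 2-byte char #5 = DA 92.
Leading byte 0xDA = 11011010 matches 110xxxxx → 2-byte sequence.
Byte 1: 0xDA = 11011010, payload 11010 (5 bits).
Byte 2: 0x92 = 10010010 (10xxxxxx ✓), payload 010010.
Concatenate: 11010010010 = 0x692 (11 bits → U+0692).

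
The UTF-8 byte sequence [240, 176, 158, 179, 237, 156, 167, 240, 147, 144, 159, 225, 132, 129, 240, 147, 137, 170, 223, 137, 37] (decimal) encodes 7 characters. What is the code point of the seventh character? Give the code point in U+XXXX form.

U+0025

Offset 0: leading byte 0xF0 = 11110000 → 4-byte char #1 = F0 B0 9E B3.
Offset 4: leading byte 0xED = 11101101 → 3-byte char #2 = ED 9C A7.
Offset 7: leading byte 0xF0 = 11110000 → 4-byte char #3 = F0 93 90 9F.
Offset 11: leading byte 0xE1 = 11100001 → 3-byte char #4 = E1 84 81.
Offset 14: leading byte 0xF0 = 11110000 → 4-byte char #5 = F0 93 89 AA.
Offset 18: leading byte 0xDF = 11011111 → 2-byte char #6 = DF 89.
Offset 20: leading byte 0x25 = 00100101 → 1-byte char #7 = 25.
Leading byte 0x25 = 00100101 matches 0xxxxxxx → 1-byte sequence.
Byte 1: 0x25 = 00100101, payload 0100101 (7 bits).
Concatenate: 0100101 = 0x25 (7 bits → U+0025).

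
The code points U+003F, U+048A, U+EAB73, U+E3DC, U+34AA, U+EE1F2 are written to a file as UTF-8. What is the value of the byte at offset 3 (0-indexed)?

U+003F → 1-byte form 3F at offsets 0–0.
U+048A → 2-byte form D2 8A at offsets 1–2.
U+EAB73 → 4-byte form F3 AA AD B3 at offsets 3–6.
Offset 3 falls in char 3's range; it's byte 1 of F3 AA AD B3 = 0xF3.

0xF3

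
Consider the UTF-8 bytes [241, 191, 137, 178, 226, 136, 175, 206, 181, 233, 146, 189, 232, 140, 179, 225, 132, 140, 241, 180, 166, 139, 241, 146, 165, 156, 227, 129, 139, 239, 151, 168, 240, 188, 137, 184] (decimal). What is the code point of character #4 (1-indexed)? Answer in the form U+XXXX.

U+94BD

Offset 0: leading byte 0xF1 = 11110001 → 4-byte char #1 = F1 BF 89 B2.
Offset 4: leading byte 0xE2 = 11100010 → 3-byte char #2 = E2 88 AF.
Offset 7: leading byte 0xCE = 11001110 → 2-byte char #3 = CE B5.
Offset 9: leading byte 0xE9 = 11101001 → 3-byte char #4 = E9 92 BD.
Leading byte 0xE9 = 11101001 matches 1110xxxx → 3-byte sequence.
Byte 1: 0xE9 = 11101001, payload 1001 (4 bits).
Byte 2: 0x92 = 10010010 (10xxxxxx ✓), payload 010010.
Byte 3: 0xBD = 10111101 (10xxxxxx ✓), payload 111101.
Concatenate: 1001010010111101 = 0x94BD (16 bits → U+94BD).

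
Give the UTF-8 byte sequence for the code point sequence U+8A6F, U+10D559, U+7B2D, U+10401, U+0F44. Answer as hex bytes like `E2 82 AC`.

U+8A6F: 3-byte form → E8 A9 AF.
U+10D559: 4-byte form → F4 8D 95 99.
U+7B2D: 3-byte form → E7 AC AD.
U+10401: 4-byte form → F0 90 90 81.
U+0F44: 3-byte form → E0 BD 84.
Concatenated (17 bytes): E8 A9 AF F4 8D 95 99 E7 AC AD F0 90 90 81 E0 BD 84.

E8 A9 AF F4 8D 95 99 E7 AC AD F0 90 90 81 E0 BD 84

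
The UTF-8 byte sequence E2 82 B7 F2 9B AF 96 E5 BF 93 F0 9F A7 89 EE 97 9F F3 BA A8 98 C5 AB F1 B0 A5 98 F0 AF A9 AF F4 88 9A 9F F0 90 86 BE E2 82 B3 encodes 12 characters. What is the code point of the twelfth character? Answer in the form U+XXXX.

U+20B3

Offset 0: leading byte 0xE2 = 11100010 → 3-byte char #1 = E2 82 B7.
Offset 3: leading byte 0xF2 = 11110010 → 4-byte char #2 = F2 9B AF 96.
Offset 7: leading byte 0xE5 = 11100101 → 3-byte char #3 = E5 BF 93.
Offset 10: leading byte 0xF0 = 11110000 → 4-byte char #4 = F0 9F A7 89.
Offset 14: leading byte 0xEE = 11101110 → 3-byte char #5 = EE 97 9F.
Offset 17: leading byte 0xF3 = 11110011 → 4-byte char #6 = F3 BA A8 98.
Offset 21: leading byte 0xC5 = 11000101 → 2-byte char #7 = C5 AB.
Offset 23: leading byte 0xF1 = 11110001 → 4-byte char #8 = F1 B0 A5 98.
Offset 27: leading byte 0xF0 = 11110000 → 4-byte char #9 = F0 AF A9 AF.
Offset 31: leading byte 0xF4 = 11110100 → 4-byte char #10 = F4 88 9A 9F.
Offset 35: leading byte 0xF0 = 11110000 → 4-byte char #11 = F0 90 86 BE.
Offset 39: leading byte 0xE2 = 11100010 → 3-byte char #12 = E2 82 B3.
Leading byte 0xE2 = 11100010 matches 1110xxxx → 3-byte sequence.
Byte 1: 0xE2 = 11100010, payload 0010 (4 bits).
Byte 2: 0x82 = 10000010 (10xxxxxx ✓), payload 000010.
Byte 3: 0xB3 = 10110011 (10xxxxxx ✓), payload 110011.
Concatenate: 0010000010110011 = 0x20B3 (16 bits → U+20B3).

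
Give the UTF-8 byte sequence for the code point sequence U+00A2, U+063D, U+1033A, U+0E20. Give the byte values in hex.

C2 A2 D8 BD F0 90 8C BA E0 B8 A0

U+00A2: 2-byte form → C2 A2.
U+063D: 2-byte form → D8 BD.
U+1033A: 4-byte form → F0 90 8C BA.
U+0E20: 3-byte form → E0 B8 A0.
Concatenated (11 bytes): C2 A2 D8 BD F0 90 8C BA E0 B8 A0.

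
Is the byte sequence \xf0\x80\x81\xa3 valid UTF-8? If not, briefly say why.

invalid (overlong encoding)

Leading byte 0xF0 = 11110000 → 4-byte form.
Continuation bytes all match 10xxxxxx. Payload decodes to 0x63.
But 0x63 < 0x10000, the minimum for a 4-byte sequence — this is an overlong encoding.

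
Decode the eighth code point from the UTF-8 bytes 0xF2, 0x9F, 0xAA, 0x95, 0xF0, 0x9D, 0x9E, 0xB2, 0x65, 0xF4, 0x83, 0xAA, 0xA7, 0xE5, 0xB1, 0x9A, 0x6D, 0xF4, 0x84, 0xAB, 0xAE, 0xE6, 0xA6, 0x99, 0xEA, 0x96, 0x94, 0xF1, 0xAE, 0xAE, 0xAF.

Offset 0: leading byte 0xF2 = 11110010 → 4-byte char #1 = F2 9F AA 95.
Offset 4: leading byte 0xF0 = 11110000 → 4-byte char #2 = F0 9D 9E B2.
Offset 8: leading byte 0x65 = 01100101 → 1-byte char #3 = 65.
Offset 9: leading byte 0xF4 = 11110100 → 4-byte char #4 = F4 83 AA A7.
Offset 13: leading byte 0xE5 = 11100101 → 3-byte char #5 = E5 B1 9A.
Offset 16: leading byte 0x6D = 01101101 → 1-byte char #6 = 6D.
Offset 17: leading byte 0xF4 = 11110100 → 4-byte char #7 = F4 84 AB AE.
Offset 21: leading byte 0xE6 = 11100110 → 3-byte char #8 = E6 A6 99.
Leading byte 0xE6 = 11100110 matches 1110xxxx → 3-byte sequence.
Byte 1: 0xE6 = 11100110, payload 0110 (4 bits).
Byte 2: 0xA6 = 10100110 (10xxxxxx ✓), payload 100110.
Byte 3: 0x99 = 10011001 (10xxxxxx ✓), payload 011001.
Concatenate: 0110100110011001 = 0x6999 (16 bits → U+6999).

U+6999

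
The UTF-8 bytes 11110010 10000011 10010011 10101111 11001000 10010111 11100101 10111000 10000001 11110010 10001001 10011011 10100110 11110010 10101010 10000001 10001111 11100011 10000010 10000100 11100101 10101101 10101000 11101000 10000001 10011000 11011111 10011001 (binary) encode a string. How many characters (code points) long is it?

Byte at offset 0: 0xF2 = 11110010 → 4-byte char (#1). Advance 4.
Byte at offset 4: 0xC8 = 11001000 → 2-byte char (#2). Advance 2.
Byte at offset 6: 0xE5 = 11100101 → 3-byte char (#3). Advance 3.
Byte at offset 9: 0xF2 = 11110010 → 4-byte char (#4). Advance 4.
Byte at offset 13: 0xF2 = 11110010 → 4-byte char (#5). Advance 4.
Byte at offset 17: 0xE3 = 11100011 → 3-byte char (#6). Advance 3.
Byte at offset 20: 0xE5 = 11100101 → 3-byte char (#7). Advance 3.
Byte at offset 23: 0xE8 = 11101000 → 3-byte char (#8). Advance 3.
Byte at offset 26: 0xDF = 11011111 → 2-byte char (#9). Advance 2.
Reached end at offset 28 after 9 code points.

9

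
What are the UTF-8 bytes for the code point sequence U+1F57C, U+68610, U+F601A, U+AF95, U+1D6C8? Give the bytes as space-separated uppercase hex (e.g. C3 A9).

F0 9F 95 BC F1 A8 98 90 F3 B6 80 9A EA BE 95 F0 9D 9B 88

U+1F57C: 4-byte form → F0 9F 95 BC.
U+68610: 4-byte form → F1 A8 98 90.
U+F601A: 4-byte form → F3 B6 80 9A.
U+AF95: 3-byte form → EA BE 95.
U+1D6C8: 4-byte form → F0 9D 9B 88.
Concatenated (19 bytes): F0 9F 95 BC F1 A8 98 90 F3 B6 80 9A EA BE 95 F0 9D 9B 88.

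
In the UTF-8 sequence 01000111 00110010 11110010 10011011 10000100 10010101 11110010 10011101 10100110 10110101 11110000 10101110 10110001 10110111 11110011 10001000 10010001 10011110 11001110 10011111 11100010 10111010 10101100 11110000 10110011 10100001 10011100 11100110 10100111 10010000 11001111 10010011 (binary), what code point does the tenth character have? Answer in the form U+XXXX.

U+69D0

Offset 0: leading byte 0x47 = 01000111 → 1-byte char #1 = 47.
Offset 1: leading byte 0x32 = 00110010 → 1-byte char #2 = 32.
Offset 2: leading byte 0xF2 = 11110010 → 4-byte char #3 = F2 9B 84 95.
Offset 6: leading byte 0xF2 = 11110010 → 4-byte char #4 = F2 9D A6 B5.
Offset 10: leading byte 0xF0 = 11110000 → 4-byte char #5 = F0 AE B1 B7.
Offset 14: leading byte 0xF3 = 11110011 → 4-byte char #6 = F3 88 91 9E.
Offset 18: leading byte 0xCE = 11001110 → 2-byte char #7 = CE 9F.
Offset 20: leading byte 0xE2 = 11100010 → 3-byte char #8 = E2 BA AC.
Offset 23: leading byte 0xF0 = 11110000 → 4-byte char #9 = F0 B3 A1 9C.
Offset 27: leading byte 0xE6 = 11100110 → 3-byte char #10 = E6 A7 90.
Leading byte 0xE6 = 11100110 matches 1110xxxx → 3-byte sequence.
Byte 1: 0xE6 = 11100110, payload 0110 (4 bits).
Byte 2: 0xA7 = 10100111 (10xxxxxx ✓), payload 100111.
Byte 3: 0x90 = 10010000 (10xxxxxx ✓), payload 010000.
Concatenate: 0110100111010000 = 0x69D0 (16 bits → U+69D0).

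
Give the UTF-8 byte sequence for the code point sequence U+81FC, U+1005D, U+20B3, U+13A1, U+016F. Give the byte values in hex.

E8 87 BC F0 90 81 9D E2 82 B3 E1 8E A1 C5 AF

U+81FC: 3-byte form → E8 87 BC.
U+1005D: 4-byte form → F0 90 81 9D.
U+20B3: 3-byte form → E2 82 B3.
U+13A1: 3-byte form → E1 8E A1.
U+016F: 2-byte form → C5 AF.
Concatenated (15 bytes): E8 87 BC F0 90 81 9D E2 82 B3 E1 8E A1 C5 AF.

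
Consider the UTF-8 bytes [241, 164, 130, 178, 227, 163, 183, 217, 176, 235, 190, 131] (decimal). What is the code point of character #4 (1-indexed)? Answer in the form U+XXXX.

Offset 0: leading byte 0xF1 = 11110001 → 4-byte char #1 = F1 A4 82 B2.
Offset 4: leading byte 0xE3 = 11100011 → 3-byte char #2 = E3 A3 B7.
Offset 7: leading byte 0xD9 = 11011001 → 2-byte char #3 = D9 B0.
Offset 9: leading byte 0xEB = 11101011 → 3-byte char #4 = EB BE 83.
Leading byte 0xEB = 11101011 matches 1110xxxx → 3-byte sequence.
Byte 1: 0xEB = 11101011, payload 1011 (4 bits).
Byte 2: 0xBE = 10111110 (10xxxxxx ✓), payload 111110.
Byte 3: 0x83 = 10000011 (10xxxxxx ✓), payload 000011.
Concatenate: 1011111110000011 = 0xBF83 (16 bits → U+BF83).

U+BF83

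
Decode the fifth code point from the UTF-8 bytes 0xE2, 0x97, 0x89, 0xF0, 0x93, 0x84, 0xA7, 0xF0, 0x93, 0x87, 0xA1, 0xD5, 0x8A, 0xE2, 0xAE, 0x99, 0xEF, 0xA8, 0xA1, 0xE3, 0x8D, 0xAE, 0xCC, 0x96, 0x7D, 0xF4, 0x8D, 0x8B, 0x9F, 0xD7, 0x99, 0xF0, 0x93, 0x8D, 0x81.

U+2B99

Offset 0: leading byte 0xE2 = 11100010 → 3-byte char #1 = E2 97 89.
Offset 3: leading byte 0xF0 = 11110000 → 4-byte char #2 = F0 93 84 A7.
Offset 7: leading byte 0xF0 = 11110000 → 4-byte char #3 = F0 93 87 A1.
Offset 11: leading byte 0xD5 = 11010101 → 2-byte char #4 = D5 8A.
Offset 13: leading byte 0xE2 = 11100010 → 3-byte char #5 = E2 AE 99.
Leading byte 0xE2 = 11100010 matches 1110xxxx → 3-byte sequence.
Byte 1: 0xE2 = 11100010, payload 0010 (4 bits).
Byte 2: 0xAE = 10101110 (10xxxxxx ✓), payload 101110.
Byte 3: 0x99 = 10011001 (10xxxxxx ✓), payload 011001.
Concatenate: 0010101110011001 = 0x2B99 (16 bits → U+2B99).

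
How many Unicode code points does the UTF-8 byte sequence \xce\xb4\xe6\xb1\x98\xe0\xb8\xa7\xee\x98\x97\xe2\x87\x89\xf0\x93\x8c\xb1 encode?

Byte at offset 0: 0xCE = 11001110 → 2-byte char (#1). Advance 2.
Byte at offset 2: 0xE6 = 11100110 → 3-byte char (#2). Advance 3.
Byte at offset 5: 0xE0 = 11100000 → 3-byte char (#3). Advance 3.
Byte at offset 8: 0xEE = 11101110 → 3-byte char (#4). Advance 3.
Byte at offset 11: 0xE2 = 11100010 → 3-byte char (#5). Advance 3.
Byte at offset 14: 0xF0 = 11110000 → 4-byte char (#6). Advance 4.
Reached end at offset 18 after 6 code points.

6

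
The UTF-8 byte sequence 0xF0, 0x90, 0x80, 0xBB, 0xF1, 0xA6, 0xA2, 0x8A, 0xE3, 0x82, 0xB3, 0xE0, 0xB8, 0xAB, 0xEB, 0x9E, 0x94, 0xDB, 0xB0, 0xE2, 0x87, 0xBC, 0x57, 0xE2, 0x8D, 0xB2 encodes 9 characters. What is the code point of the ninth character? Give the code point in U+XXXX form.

U+2372

Offset 0: leading byte 0xF0 = 11110000 → 4-byte char #1 = F0 90 80 BB.
Offset 4: leading byte 0xF1 = 11110001 → 4-byte char #2 = F1 A6 A2 8A.
Offset 8: leading byte 0xE3 = 11100011 → 3-byte char #3 = E3 82 B3.
Offset 11: leading byte 0xE0 = 11100000 → 3-byte char #4 = E0 B8 AB.
Offset 14: leading byte 0xEB = 11101011 → 3-byte char #5 = EB 9E 94.
Offset 17: leading byte 0xDB = 11011011 → 2-byte char #6 = DB B0.
Offset 19: leading byte 0xE2 = 11100010 → 3-byte char #7 = E2 87 BC.
Offset 22: leading byte 0x57 = 01010111 → 1-byte char #8 = 57.
Offset 23: leading byte 0xE2 = 11100010 → 3-byte char #9 = E2 8D B2.
Leading byte 0xE2 = 11100010 matches 1110xxxx → 3-byte sequence.
Byte 1: 0xE2 = 11100010, payload 0010 (4 bits).
Byte 2: 0x8D = 10001101 (10xxxxxx ✓), payload 001101.
Byte 3: 0xB2 = 10110010 (10xxxxxx ✓), payload 110010.
Concatenate: 0010001101110010 = 0x2372 (16 bits → U+2372).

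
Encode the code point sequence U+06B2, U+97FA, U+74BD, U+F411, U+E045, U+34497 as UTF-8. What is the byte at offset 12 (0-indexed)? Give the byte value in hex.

U+06B2 → 2-byte form DA B2 at offsets 0–1.
U+97FA → 3-byte form E9 9F BA at offsets 2–4.
U+74BD → 3-byte form E7 92 BD at offsets 5–7.
U+F411 → 3-byte form EF 90 91 at offsets 8–10.
U+E045 → 3-byte form EE 81 85 at offsets 11–13.
Offset 12 falls in char 5's range; it's byte 2 of EE 81 85 = 0x81.

0x81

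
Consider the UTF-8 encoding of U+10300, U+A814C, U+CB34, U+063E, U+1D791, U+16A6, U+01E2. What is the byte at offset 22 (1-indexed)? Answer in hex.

0xA2

1-indexed offset 22 is 0-indexed offset 21.
U+10300 → 4-byte form F0 90 8C 80 at offsets 0–3.
U+A814C → 4-byte form F2 A8 85 8C at offsets 4–7.
U+CB34 → 3-byte form EC AC B4 at offsets 8–10.
U+063E → 2-byte form D8 BE at offsets 11–12.
U+1D791 → 4-byte form F0 9D 9E 91 at offsets 13–16.
U+16A6 → 3-byte form E1 9A A6 at offsets 17–19.
U+01E2 → 2-byte form C7 A2 at offsets 20–21.
Offset 21 falls in char 7's range; it's byte 2 of C7 A2 = 0xA2.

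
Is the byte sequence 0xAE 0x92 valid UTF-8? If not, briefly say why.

invalid (continuation byte with no leading byte)

Byte 0xAE = 10101110 has the form 10xxxxxx — a continuation byte — but there is no preceding leading byte.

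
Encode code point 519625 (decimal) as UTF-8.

F1 BE B7 89

U+7EDC9 = 0x7EDC9 = 519625 decimal. In range U+10000–U+10FFFF → 4-byte form: 11110xxx 10xxxxxx 10xxxxxx 10xxxxxx.
Binary (21 bits): 001111110110111001001.
Split 3+6+6+6: 001 | 111110 | 110111 | 001001.
Byte 1: 11110001 = 0xF1.
Byte 2: 10111110 = 0xBE.
Byte 3: 10110111 = 0xB7.
Byte 4: 10001001 = 0x89.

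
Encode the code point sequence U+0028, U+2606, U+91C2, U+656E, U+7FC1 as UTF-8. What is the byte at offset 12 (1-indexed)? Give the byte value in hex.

0xBF

1-indexed offset 12 is 0-indexed offset 11.
U+0028 → 1-byte form 28 at offsets 0–0.
U+2606 → 3-byte form E2 98 86 at offsets 1–3.
U+91C2 → 3-byte form E9 87 82 at offsets 4–6.
U+656E → 3-byte form E6 95 AE at offsets 7–9.
U+7FC1 → 3-byte form E7 BF 81 at offsets 10–12.
Offset 11 falls in char 5's range; it's byte 2 of E7 BF 81 = 0xBF.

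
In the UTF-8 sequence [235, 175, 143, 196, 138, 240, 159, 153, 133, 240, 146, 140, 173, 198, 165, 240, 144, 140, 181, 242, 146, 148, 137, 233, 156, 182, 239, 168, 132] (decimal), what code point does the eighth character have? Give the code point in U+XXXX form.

Offset 0: leading byte 0xEB = 11101011 → 3-byte char #1 = EB AF 8F.
Offset 3: leading byte 0xC4 = 11000100 → 2-byte char #2 = C4 8A.
Offset 5: leading byte 0xF0 = 11110000 → 4-byte char #3 = F0 9F 99 85.
Offset 9: leading byte 0xF0 = 11110000 → 4-byte char #4 = F0 92 8C AD.
Offset 13: leading byte 0xC6 = 11000110 → 2-byte char #5 = C6 A5.
Offset 15: leading byte 0xF0 = 11110000 → 4-byte char #6 = F0 90 8C B5.
Offset 19: leading byte 0xF2 = 11110010 → 4-byte char #7 = F2 92 94 89.
Offset 23: leading byte 0xE9 = 11101001 → 3-byte char #8 = E9 9C B6.
Leading byte 0xE9 = 11101001 matches 1110xxxx → 3-byte sequence.
Byte 1: 0xE9 = 11101001, payload 1001 (4 bits).
Byte 2: 0x9C = 10011100 (10xxxxxx ✓), payload 011100.
Byte 3: 0xB6 = 10110110 (10xxxxxx ✓), payload 110110.
Concatenate: 1001011100110110 = 0x9736 (16 bits → U+9736).

U+9736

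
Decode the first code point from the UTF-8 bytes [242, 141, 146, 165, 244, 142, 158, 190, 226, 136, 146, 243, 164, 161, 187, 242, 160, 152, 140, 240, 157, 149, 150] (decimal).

Offset 0: leading byte 0xF2 = 11110010 → 4-byte char #1 = F2 8D 92 A5.
Leading byte 0xF2 = 11110010 matches 11110xxx → 4-byte sequence.
Byte 1: 0xF2 = 11110010, payload 010 (3 bits).
Byte 2: 0x8D = 10001101 (10xxxxxx ✓), payload 001101.
Byte 3: 0x92 = 10010010 (10xxxxxx ✓), payload 010010.
Byte 4: 0xA5 = 10100101 (10xxxxxx ✓), payload 100101.
Concatenate: 010001101010010100101 = 0x8D4A5 (21 bits → U+8D4A5).

U+8D4A5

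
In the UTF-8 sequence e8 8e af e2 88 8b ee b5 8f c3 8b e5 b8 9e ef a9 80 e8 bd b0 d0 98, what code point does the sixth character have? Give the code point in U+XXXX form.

Offset 0: leading byte 0xE8 = 11101000 → 3-byte char #1 = E8 8E AF.
Offset 3: leading byte 0xE2 = 11100010 → 3-byte char #2 = E2 88 8B.
Offset 6: leading byte 0xEE = 11101110 → 3-byte char #3 = EE B5 8F.
Offset 9: leading byte 0xC3 = 11000011 → 2-byte char #4 = C3 8B.
Offset 11: leading byte 0xE5 = 11100101 → 3-byte char #5 = E5 B8 9E.
Offset 14: leading byte 0xEF = 11101111 → 3-byte char #6 = EF A9 80.
Leading byte 0xEF = 11101111 matches 1110xxxx → 3-byte sequence.
Byte 1: 0xEF = 11101111, payload 1111 (4 bits).
Byte 2: 0xA9 = 10101001 (10xxxxxx ✓), payload 101001.
Byte 3: 0x80 = 10000000 (10xxxxxx ✓), payload 000000.
Concatenate: 1111101001000000 = 0xFA40 (16 bits → U+FA40).

U+FA40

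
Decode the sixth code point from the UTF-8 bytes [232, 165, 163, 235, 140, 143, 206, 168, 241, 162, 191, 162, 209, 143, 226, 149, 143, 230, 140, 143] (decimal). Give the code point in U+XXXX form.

U+254F

Offset 0: leading byte 0xE8 = 11101000 → 3-byte char #1 = E8 A5 A3.
Offset 3: leading byte 0xEB = 11101011 → 3-byte char #2 = EB 8C 8F.
Offset 6: leading byte 0xCE = 11001110 → 2-byte char #3 = CE A8.
Offset 8: leading byte 0xF1 = 11110001 → 4-byte char #4 = F1 A2 BF A2.
Offset 12: leading byte 0xD1 = 11010001 → 2-byte char #5 = D1 8F.
Offset 14: leading byte 0xE2 = 11100010 → 3-byte char #6 = E2 95 8F.
Leading byte 0xE2 = 11100010 matches 1110xxxx → 3-byte sequence.
Byte 1: 0xE2 = 11100010, payload 0010 (4 bits).
Byte 2: 0x95 = 10010101 (10xxxxxx ✓), payload 010101.
Byte 3: 0x8F = 10001111 (10xxxxxx ✓), payload 001111.
Concatenate: 0010010101001111 = 0x254F (16 bits → U+254F).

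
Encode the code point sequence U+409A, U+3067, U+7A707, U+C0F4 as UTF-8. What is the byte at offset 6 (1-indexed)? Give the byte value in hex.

1-indexed offset 6 is 0-indexed offset 5.
U+409A → 3-byte form E4 82 9A at offsets 0–2.
U+3067 → 3-byte form E3 81 A7 at offsets 3–5.
Offset 5 falls in char 2's range; it's byte 3 of E3 81 A7 = 0xA7.

0xA7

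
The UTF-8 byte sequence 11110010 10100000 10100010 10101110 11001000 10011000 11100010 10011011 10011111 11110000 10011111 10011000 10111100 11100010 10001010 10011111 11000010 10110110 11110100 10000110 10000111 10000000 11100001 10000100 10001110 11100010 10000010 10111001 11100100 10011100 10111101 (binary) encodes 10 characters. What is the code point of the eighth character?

U+110E

Offset 0: leading byte 0xF2 = 11110010 → 4-byte char #1 = F2 A0 A2 AE.
Offset 4: leading byte 0xC8 = 11001000 → 2-byte char #2 = C8 98.
Offset 6: leading byte 0xE2 = 11100010 → 3-byte char #3 = E2 9B 9F.
Offset 9: leading byte 0xF0 = 11110000 → 4-byte char #4 = F0 9F 98 BC.
Offset 13: leading byte 0xE2 = 11100010 → 3-byte char #5 = E2 8A 9F.
Offset 16: leading byte 0xC2 = 11000010 → 2-byte char #6 = C2 B6.
Offset 18: leading byte 0xF4 = 11110100 → 4-byte char #7 = F4 86 87 80.
Offset 22: leading byte 0xE1 = 11100001 → 3-byte char #8 = E1 84 8E.
Leading byte 0xE1 = 11100001 matches 1110xxxx → 3-byte sequence.
Byte 1: 0xE1 = 11100001, payload 0001 (4 bits).
Byte 2: 0x84 = 10000100 (10xxxxxx ✓), payload 000100.
Byte 3: 0x8E = 10001110 (10xxxxxx ✓), payload 001110.
Concatenate: 0001000100001110 = 0x110E (16 bits → U+110E).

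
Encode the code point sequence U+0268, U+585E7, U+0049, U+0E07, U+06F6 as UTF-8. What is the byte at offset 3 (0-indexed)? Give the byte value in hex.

U+0268 → 2-byte form C9 A8 at offsets 0–1.
U+585E7 → 4-byte form F1 98 97 A7 at offsets 2–5.
Offset 3 falls in char 2's range; it's byte 2 of F1 98 97 A7 = 0x98.

0x98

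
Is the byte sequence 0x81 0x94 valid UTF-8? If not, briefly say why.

invalid (continuation byte with no leading byte)

Byte 0x81 = 10000001 has the form 10xxxxxx — a continuation byte — but there is no preceding leading byte.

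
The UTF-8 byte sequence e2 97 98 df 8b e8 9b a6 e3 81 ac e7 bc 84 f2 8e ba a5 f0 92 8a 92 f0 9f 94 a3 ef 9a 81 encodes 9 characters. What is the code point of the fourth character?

U+306C

Offset 0: leading byte 0xE2 = 11100010 → 3-byte char #1 = E2 97 98.
Offset 3: leading byte 0xDF = 11011111 → 2-byte char #2 = DF 8B.
Offset 5: leading byte 0xE8 = 11101000 → 3-byte char #3 = E8 9B A6.
Offset 8: leading byte 0xE3 = 11100011 → 3-byte char #4 = E3 81 AC.
Leading byte 0xE3 = 11100011 matches 1110xxxx → 3-byte sequence.
Byte 1: 0xE3 = 11100011, payload 0011 (4 bits).
Byte 2: 0x81 = 10000001 (10xxxxxx ✓), payload 000001.
Byte 3: 0xAC = 10101100 (10xxxxxx ✓), payload 101100.
Concatenate: 0011000001101100 = 0x306C (16 bits → U+306C).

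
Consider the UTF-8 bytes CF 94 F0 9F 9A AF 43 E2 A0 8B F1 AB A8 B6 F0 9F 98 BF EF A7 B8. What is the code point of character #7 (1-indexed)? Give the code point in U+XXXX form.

Offset 0: leading byte 0xCF = 11001111 → 2-byte char #1 = CF 94.
Offset 2: leading byte 0xF0 = 11110000 → 4-byte char #2 = F0 9F 9A AF.
Offset 6: leading byte 0x43 = 01000011 → 1-byte char #3 = 43.
Offset 7: leading byte 0xE2 = 11100010 → 3-byte char #4 = E2 A0 8B.
Offset 10: leading byte 0xF1 = 11110001 → 4-byte char #5 = F1 AB A8 B6.
Offset 14: leading byte 0xF0 = 11110000 → 4-byte char #6 = F0 9F 98 BF.
Offset 18: leading byte 0xEF = 11101111 → 3-byte char #7 = EF A7 B8.
Leading byte 0xEF = 11101111 matches 1110xxxx → 3-byte sequence.
Byte 1: 0xEF = 11101111, payload 1111 (4 bits).
Byte 2: 0xA7 = 10100111 (10xxxxxx ✓), payload 100111.
Byte 3: 0xB8 = 10111000 (10xxxxxx ✓), payload 111000.
Concatenate: 1111100111111000 = 0xF9F8 (16 bits → U+F9F8).

U+F9F8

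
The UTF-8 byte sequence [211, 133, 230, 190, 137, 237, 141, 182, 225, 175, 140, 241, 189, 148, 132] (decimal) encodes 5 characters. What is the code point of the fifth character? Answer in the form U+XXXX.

Offset 0: leading byte 0xD3 = 11010011 → 2-byte char #1 = D3 85.
Offset 2: leading byte 0xE6 = 11100110 → 3-byte char #2 = E6 BE 89.
Offset 5: leading byte 0xED = 11101101 → 3-byte char #3 = ED 8D B6.
Offset 8: leading byte 0xE1 = 11100001 → 3-byte char #4 = E1 AF 8C.
Offset 11: leading byte 0xF1 = 11110001 → 4-byte char #5 = F1 BD 94 84.
Leading byte 0xF1 = 11110001 matches 11110xxx → 4-byte sequence.
Byte 1: 0xF1 = 11110001, payload 001 (3 bits).
Byte 2: 0xBD = 10111101 (10xxxxxx ✓), payload 111101.
Byte 3: 0x94 = 10010100 (10xxxxxx ✓), payload 010100.
Byte 4: 0x84 = 10000100 (10xxxxxx ✓), payload 000100.
Concatenate: 001111101010100000100 = 0x7D504 (21 bits → U+7D504).

U+7D504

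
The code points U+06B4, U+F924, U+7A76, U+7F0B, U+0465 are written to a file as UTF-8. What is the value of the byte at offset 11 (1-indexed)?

1-indexed offset 11 is 0-indexed offset 10.
U+06B4 → 2-byte form DA B4 at offsets 0–1.
U+F924 → 3-byte form EF A4 A4 at offsets 2–4.
U+7A76 → 3-byte form E7 A9 B6 at offsets 5–7.
U+7F0B → 3-byte form E7 BC 8B at offsets 8–10.
Offset 10 falls in char 4's range; it's byte 3 of E7 BC 8B = 0x8B.

0x8B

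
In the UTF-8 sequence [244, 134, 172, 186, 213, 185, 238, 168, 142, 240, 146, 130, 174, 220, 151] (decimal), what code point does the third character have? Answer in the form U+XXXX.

Offset 0: leading byte 0xF4 = 11110100 → 4-byte char #1 = F4 86 AC BA.
Offset 4: leading byte 0xD5 = 11010101 → 2-byte char #2 = D5 B9.
Offset 6: leading byte 0xEE = 11101110 → 3-byte char #3 = EE A8 8E.
Leading byte 0xEE = 11101110 matches 1110xxxx → 3-byte sequence.
Byte 1: 0xEE = 11101110, payload 1110 (4 bits).
Byte 2: 0xA8 = 10101000 (10xxxxxx ✓), payload 101000.
Byte 3: 0x8E = 10001110 (10xxxxxx ✓), payload 001110.
Concatenate: 1110101000001110 = 0xEA0E (16 bits → U+EA0E).

U+EA0E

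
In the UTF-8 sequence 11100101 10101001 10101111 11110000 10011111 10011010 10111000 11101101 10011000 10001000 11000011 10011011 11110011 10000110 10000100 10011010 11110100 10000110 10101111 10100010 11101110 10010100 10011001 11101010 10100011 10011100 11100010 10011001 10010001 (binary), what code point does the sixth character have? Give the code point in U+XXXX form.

Offset 0: leading byte 0xE5 = 11100101 → 3-byte char #1 = E5 A9 AF.
Offset 3: leading byte 0xF0 = 11110000 → 4-byte char #2 = F0 9F 9A B8.
Offset 7: leading byte 0xED = 11101101 → 3-byte char #3 = ED 98 88.
Offset 10: leading byte 0xC3 = 11000011 → 2-byte char #4 = C3 9B.
Offset 12: leading byte 0xF3 = 11110011 → 4-byte char #5 = F3 86 84 9A.
Offset 16: leading byte 0xF4 = 11110100 → 4-byte char #6 = F4 86 AF A2.
Leading byte 0xF4 = 11110100 matches 11110xxx → 4-byte sequence.
Byte 1: 0xF4 = 11110100, payload 100 (3 bits).
Byte 2: 0x86 = 10000110 (10xxxxxx ✓), payload 000110.
Byte 3: 0xAF = 10101111 (10xxxxxx ✓), payload 101111.
Byte 4: 0xA2 = 10100010 (10xxxxxx ✓), payload 100010.
Concatenate: 100000110101111100010 = 0x106BE2 (21 bits → U+106BE2).

U+106BE2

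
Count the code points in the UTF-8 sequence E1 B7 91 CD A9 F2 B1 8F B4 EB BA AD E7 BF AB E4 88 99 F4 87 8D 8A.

Byte at offset 0: 0xE1 = 11100001 → 3-byte char (#1). Advance 3.
Byte at offset 3: 0xCD = 11001101 → 2-byte char (#2). Advance 2.
Byte at offset 5: 0xF2 = 11110010 → 4-byte char (#3). Advance 4.
Byte at offset 9: 0xEB = 11101011 → 3-byte char (#4). Advance 3.
Byte at offset 12: 0xE7 = 11100111 → 3-byte char (#5). Advance 3.
Byte at offset 15: 0xE4 = 11100100 → 3-byte char (#6). Advance 3.
Byte at offset 18: 0xF4 = 11110100 → 4-byte char (#7). Advance 4.
Reached end at offset 22 after 7 code points.

7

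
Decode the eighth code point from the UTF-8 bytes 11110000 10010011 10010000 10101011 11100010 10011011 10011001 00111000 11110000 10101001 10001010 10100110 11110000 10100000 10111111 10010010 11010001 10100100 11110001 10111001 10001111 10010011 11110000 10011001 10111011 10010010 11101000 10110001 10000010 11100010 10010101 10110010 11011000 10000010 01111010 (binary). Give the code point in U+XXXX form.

U+19ED2

Offset 0: leading byte 0xF0 = 11110000 → 4-byte char #1 = F0 93 90 AB.
Offset 4: leading byte 0xE2 = 11100010 → 3-byte char #2 = E2 9B 99.
Offset 7: leading byte 0x38 = 00111000 → 1-byte char #3 = 38.
Offset 8: leading byte 0xF0 = 11110000 → 4-byte char #4 = F0 A9 8A A6.
Offset 12: leading byte 0xF0 = 11110000 → 4-byte char #5 = F0 A0 BF 92.
Offset 16: leading byte 0xD1 = 11010001 → 2-byte char #6 = D1 A4.
Offset 18: leading byte 0xF1 = 11110001 → 4-byte char #7 = F1 B9 8F 93.
Offset 22: leading byte 0xF0 = 11110000 → 4-byte char #8 = F0 99 BB 92.
Leading byte 0xF0 = 11110000 matches 11110xxx → 4-byte sequence.
Byte 1: 0xF0 = 11110000, payload 000 (3 bits).
Byte 2: 0x99 = 10011001 (10xxxxxx ✓), payload 011001.
Byte 3: 0xBB = 10111011 (10xxxxxx ✓), payload 111011.
Byte 4: 0x92 = 10010010 (10xxxxxx ✓), payload 010010.
Concatenate: 000011001111011010010 = 0x19ED2 (21 bits → U+19ED2).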